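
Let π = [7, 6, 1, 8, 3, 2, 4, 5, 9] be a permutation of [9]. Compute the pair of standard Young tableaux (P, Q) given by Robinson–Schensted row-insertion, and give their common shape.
P = [1, 2, 4, 5, 9] / [3, 8] / [6] / [7];  Q = [1, 4, 7, 8, 9] / [2, 5] / [3] / [6];  common shape = (5, 2, 1, 1)

Row-insert the values π_1, π_2, … into P one at a time, bumping the leftmost entry strictly greater than the inserted value down to the next row. The recording tableau Q records, in position (i, j), the step at which that cell was added to P.
  Insert 7 (step 1): P = [7];  Q = [1]
  Insert 6 (step 2): P = [6] / [7];  Q = [1] / [2]
  Insert 1 (step 3): P = [1] / [6] / [7];  Q = [1] / [2] / [3]
  Insert 8 (step 4): P = [1, 8] / [6] / [7];  Q = [1, 4] / [2] / [3]
  Insert 3 (step 5): P = [1, 3] / [6, 8] / [7];  Q = [1, 4] / [2, 5] / [3]
  Insert 2 (step 6): P = [1, 2] / [3, 8] / [6] / [7];  Q = [1, 4] / [2, 5] / [3] / [6]
  Insert 4 (step 7): P = [1, 2, 4] / [3, 8] / [6] / [7];  Q = [1, 4, 7] / [2, 5] / [3] / [6]
  Insert 5 (step 8): P = [1, 2, 4, 5] / [3, 8] / [6] / [7];  Q = [1, 4, 7, 8] / [2, 5] / [3] / [6]
  Insert 9 (step 9): P = [1, 2, 4, 5, 9] / [3, 8] / [6] / [7];  Q = [1, 4, 7, 8, 9] / [2, 5] / [3] / [6]
Final shape: (5, 2, 1, 1).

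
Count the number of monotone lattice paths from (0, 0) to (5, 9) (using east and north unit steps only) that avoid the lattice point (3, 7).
Number of paths = 1282

Total paths from (0, 0) to (5, 9): C(14, 5) = 2002. Paths through (3, 7): (paths (0, 0) → (3, 7)) × (paths (3, 7) → (5, 9)) = C(10, 3) · C(4, 2) = 120 · 6 = 720. Avoidance count = 2002 − 720 = 1282.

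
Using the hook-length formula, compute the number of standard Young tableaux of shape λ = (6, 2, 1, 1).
# SYT of shape (6, 2, 1, 1) = 350

Hook-length formula: f^λ = n! / Π hook(c), product over all cells c of the Young diagram. For λ = (6, 2, 1, 1), n = 10 boxes. Hook lengths by row (left-to-right, top-to-bottom): [9, 6, 4, 3, 2, 1]; [4, 1]; [2]; [1]. Product of hooks = 10368. So f^λ = 10! / 10368 = 3628800 / 10368 = 350.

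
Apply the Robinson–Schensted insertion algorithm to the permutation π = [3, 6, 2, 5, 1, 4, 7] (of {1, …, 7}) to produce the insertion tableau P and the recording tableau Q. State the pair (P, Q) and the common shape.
P = [1, 4, 7] / [2, 5] / [3, 6];  Q = [1, 2, 7] / [3, 4] / [5, 6];  common shape = (3, 2, 2)

Row-insert the values π_1, π_2, … into P one at a time, bumping the leftmost entry strictly greater than the inserted value down to the next row. The recording tableau Q records, in position (i, j), the step at which that cell was added to P.
  Insert 3 (step 1): P = [3];  Q = [1]
  Insert 6 (step 2): P = [3, 6];  Q = [1, 2]
  Insert 2 (step 3): P = [2, 6] / [3];  Q = [1, 2] / [3]
  Insert 5 (step 4): P = [2, 5] / [3, 6];  Q = [1, 2] / [3, 4]
  Insert 1 (step 5): P = [1, 5] / [2, 6] / [3];  Q = [1, 2] / [3, 4] / [5]
  Insert 4 (step 6): P = [1, 4] / [2, 5] / [3, 6];  Q = [1, 2] / [3, 4] / [5, 6]
  Insert 7 (step 7): P = [1, 4, 7] / [2, 5] / [3, 6];  Q = [1, 2, 7] / [3, 4] / [5, 6]
Final shape: (3, 2, 2).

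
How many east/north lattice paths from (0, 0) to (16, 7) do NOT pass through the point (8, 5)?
Number of paths = 187242

Total paths from (0, 0) to (16, 7): C(23, 16) = 245157. Paths through (8, 5): (paths (0, 0) → (8, 5)) × (paths (8, 5) → (16, 7)) = C(13, 8) · C(10, 8) = 1287 · 45 = 57915. Avoidance count = 245157 − 57915 = 187242.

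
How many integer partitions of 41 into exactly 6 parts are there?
p(41, 6 parts) = 2172

Partitions of n into exactly k parts are in bijection with partitions of n − k into at most k parts (subtract 1 from each part). So p(41, exactly 6) = p(35, parts ≤ 6). Computing via the recurrence p(m, j) = p(m, j−1) + p(m−j, j) gives 2172.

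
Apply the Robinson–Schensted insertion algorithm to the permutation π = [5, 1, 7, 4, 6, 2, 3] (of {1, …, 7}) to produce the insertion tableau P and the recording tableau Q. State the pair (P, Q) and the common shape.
P = [1, 2, 3] / [4, 6] / [5, 7];  Q = [1, 3, 5] / [2, 4] / [6, 7];  common shape = (3, 2, 2)

Row-insert the values π_1, π_2, … into P one at a time, bumping the leftmost entry strictly greater than the inserted value down to the next row. The recording tableau Q records, in position (i, j), the step at which that cell was added to P.
  Insert 5 (step 1): P = [5];  Q = [1]
  Insert 1 (step 2): P = [1] / [5];  Q = [1] / [2]
  Insert 7 (step 3): P = [1, 7] / [5];  Q = [1, 3] / [2]
  Insert 4 (step 4): P = [1, 4] / [5, 7];  Q = [1, 3] / [2, 4]
  Insert 6 (step 5): P = [1, 4, 6] / [5, 7];  Q = [1, 3, 5] / [2, 4]
  Insert 2 (step 6): P = [1, 2, 6] / [4, 7] / [5];  Q = [1, 3, 5] / [2, 4] / [6]
  Insert 3 (step 7): P = [1, 2, 3] / [4, 6] / [5, 7];  Q = [1, 3, 5] / [2, 4] / [6, 7]
Final shape: (3, 2, 2).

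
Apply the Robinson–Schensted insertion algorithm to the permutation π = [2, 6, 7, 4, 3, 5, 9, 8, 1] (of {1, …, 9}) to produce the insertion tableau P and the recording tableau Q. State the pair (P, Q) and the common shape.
P = [1, 3, 5, 8] / [2, 7, 9] / [4] / [6];  Q = [1, 2, 3, 7] / [4, 6, 8] / [5] / [9];  common shape = (4, 3, 1, 1)

Row-insert the values π_1, π_2, … into P one at a time, bumping the leftmost entry strictly greater than the inserted value down to the next row. The recording tableau Q records, in position (i, j), the step at which that cell was added to P.
  Insert 2 (step 1): P = [2];  Q = [1]
  Insert 6 (step 2): P = [2, 6];  Q = [1, 2]
  Insert 7 (step 3): P = [2, 6, 7];  Q = [1, 2, 3]
  Insert 4 (step 4): P = [2, 4, 7] / [6];  Q = [1, 2, 3] / [4]
  Insert 3 (step 5): P = [2, 3, 7] / [4] / [6];  Q = [1, 2, 3] / [4] / [5]
  Insert 5 (step 6): P = [2, 3, 5] / [4, 7] / [6];  Q = [1, 2, 3] / [4, 6] / [5]
  Insert 9 (step 7): P = [2, 3, 5, 9] / [4, 7] / [6];  Q = [1, 2, 3, 7] / [4, 6] / [5]
  Insert 8 (step 8): P = [2, 3, 5, 8] / [4, 7, 9] / [6];  Q = [1, 2, 3, 7] / [4, 6, 8] / [5]
  Insert 1 (step 9): P = [1, 3, 5, 8] / [2, 7, 9] / [4] / [6];  Q = [1, 2, 3, 7] / [4, 6, 8] / [5] / [9]
Final shape: (4, 3, 1, 1).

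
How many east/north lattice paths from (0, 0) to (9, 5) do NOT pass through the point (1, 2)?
Number of paths = 1507

Total paths from (0, 0) to (9, 5): C(14, 9) = 2002. Paths through (1, 2): (paths (0, 0) → (1, 2)) × (paths (1, 2) → (9, 5)) = C(3, 1) · C(11, 8) = 3 · 165 = 495. Avoidance count = 2002 − 495 = 1507.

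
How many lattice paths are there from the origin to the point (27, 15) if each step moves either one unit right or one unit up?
Number of paths = 98672427616

A monotone lattice path from (0, 0) to (27, 15) consists of 27 east steps and 15 north steps in some order, so it is determined by which 27 of the 42 steps are east. The count is C(42, 27) = 98672427616.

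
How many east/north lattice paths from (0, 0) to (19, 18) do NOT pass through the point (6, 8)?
Number of paths = 14237001702

Total paths from (0, 0) to (19, 18): C(37, 19) = 17672631900. Paths through (6, 8): (paths (0, 0) → (6, 8)) × (paths (6, 8) → (19, 18)) = C(14, 6) · C(23, 13) = 3003 · 1144066 = 3435630198. Avoidance count = 17672631900 − 3435630198 = 14237001702.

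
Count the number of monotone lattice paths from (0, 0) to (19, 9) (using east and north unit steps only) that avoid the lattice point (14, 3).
Number of paths = 6592740

Total paths from (0, 0) to (19, 9): C(28, 19) = 6906900. Paths through (14, 3): (paths (0, 0) → (14, 3)) × (paths (14, 3) → (19, 9)) = C(17, 14) · C(11, 5) = 680 · 462 = 314160. Avoidance count = 6906900 − 314160 = 6592740.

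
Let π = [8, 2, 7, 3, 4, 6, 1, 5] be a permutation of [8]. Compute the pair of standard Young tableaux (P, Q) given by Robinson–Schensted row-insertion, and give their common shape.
P = [1, 3, 4, 5] / [2, 6] / [7] / [8];  Q = [1, 3, 5, 6] / [2, 8] / [4] / [7];  common shape = (4, 2, 1, 1)

Row-insert the values π_1, π_2, … into P one at a time, bumping the leftmost entry strictly greater than the inserted value down to the next row. The recording tableau Q records, in position (i, j), the step at which that cell was added to P.
  Insert 8 (step 1): P = [8];  Q = [1]
  Insert 2 (step 2): P = [2] / [8];  Q = [1] / [2]
  Insert 7 (step 3): P = [2, 7] / [8];  Q = [1, 3] / [2]
  Insert 3 (step 4): P = [2, 3] / [7] / [8];  Q = [1, 3] / [2] / [4]
  Insert 4 (step 5): P = [2, 3, 4] / [7] / [8];  Q = [1, 3, 5] / [2] / [4]
  Insert 6 (step 6): P = [2, 3, 4, 6] / [7] / [8];  Q = [1, 3, 5, 6] / [2] / [4]
  Insert 1 (step 7): P = [1, 3, 4, 6] / [2] / [7] / [8];  Q = [1, 3, 5, 6] / [2] / [4] / [7]
  Insert 5 (step 8): P = [1, 3, 4, 5] / [2, 6] / [7] / [8];  Q = [1, 3, 5, 6] / [2, 8] / [4] / [7]
Final shape: (4, 2, 1, 1).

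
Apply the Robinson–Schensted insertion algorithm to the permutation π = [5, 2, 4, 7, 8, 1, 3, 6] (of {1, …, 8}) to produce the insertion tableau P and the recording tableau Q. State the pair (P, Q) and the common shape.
P = [1, 3, 6, 8] / [2, 4, 7] / [5];  Q = [1, 3, 4, 5] / [2, 7, 8] / [6];  common shape = (4, 3, 1)

Row-insert the values π_1, π_2, … into P one at a time, bumping the leftmost entry strictly greater than the inserted value down to the next row. The recording tableau Q records, in position (i, j), the step at which that cell was added to P.
  Insert 5 (step 1): P = [5];  Q = [1]
  Insert 2 (step 2): P = [2] / [5];  Q = [1] / [2]
  Insert 4 (step 3): P = [2, 4] / [5];  Q = [1, 3] / [2]
  Insert 7 (step 4): P = [2, 4, 7] / [5];  Q = [1, 3, 4] / [2]
  Insert 8 (step 5): P = [2, 4, 7, 8] / [5];  Q = [1, 3, 4, 5] / [2]
  Insert 1 (step 6): P = [1, 4, 7, 8] / [2] / [5];  Q = [1, 3, 4, 5] / [2] / [6]
  Insert 3 (step 7): P = [1, 3, 7, 8] / [2, 4] / [5];  Q = [1, 3, 4, 5] / [2, 7] / [6]
  Insert 6 (step 8): P = [1, 3, 6, 8] / [2, 4, 7] / [5];  Q = [1, 3, 4, 5] / [2, 7, 8] / [6]
Final shape: (4, 3, 1).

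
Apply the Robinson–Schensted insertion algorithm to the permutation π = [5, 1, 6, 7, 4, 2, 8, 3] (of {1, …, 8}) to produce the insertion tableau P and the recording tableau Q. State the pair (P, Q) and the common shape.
P = [1, 2, 3, 8] / [4, 6, 7] / [5];  Q = [1, 3, 4, 7] / [2, 5, 8] / [6];  common shape = (4, 3, 1)

Row-insert the values π_1, π_2, … into P one at a time, bumping the leftmost entry strictly greater than the inserted value down to the next row. The recording tableau Q records, in position (i, j), the step at which that cell was added to P.
  Insert 5 (step 1): P = [5];  Q = [1]
  Insert 1 (step 2): P = [1] / [5];  Q = [1] / [2]
  Insert 6 (step 3): P = [1, 6] / [5];  Q = [1, 3] / [2]
  Insert 7 (step 4): P = [1, 6, 7] / [5];  Q = [1, 3, 4] / [2]
  Insert 4 (step 5): P = [1, 4, 7] / [5, 6];  Q = [1, 3, 4] / [2, 5]
  Insert 2 (step 6): P = [1, 2, 7] / [4, 6] / [5];  Q = [1, 3, 4] / [2, 5] / [6]
  Insert 8 (step 7): P = [1, 2, 7, 8] / [4, 6] / [5];  Q = [1, 3, 4, 7] / [2, 5] / [6]
  Insert 3 (step 8): P = [1, 2, 3, 8] / [4, 6, 7] / [5];  Q = [1, 3, 4, 7] / [2, 5, 8] / [6]
Final shape: (4, 3, 1).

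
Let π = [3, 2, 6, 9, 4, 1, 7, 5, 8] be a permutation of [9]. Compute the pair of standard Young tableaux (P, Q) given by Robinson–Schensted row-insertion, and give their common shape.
P = [1, 4, 5, 8] / [2, 6, 7] / [3, 9];  Q = [1, 3, 4, 9] / [2, 5, 7] / [6, 8];  common shape = (4, 3, 2)

Row-insert the values π_1, π_2, … into P one at a time, bumping the leftmost entry strictly greater than the inserted value down to the next row. The recording tableau Q records, in position (i, j), the step at which that cell was added to P.
  Insert 3 (step 1): P = [3];  Q = [1]
  Insert 2 (step 2): P = [2] / [3];  Q = [1] / [2]
  Insert 6 (step 3): P = [2, 6] / [3];  Q = [1, 3] / [2]
  Insert 9 (step 4): P = [2, 6, 9] / [3];  Q = [1, 3, 4] / [2]
  Insert 4 (step 5): P = [2, 4, 9] / [3, 6];  Q = [1, 3, 4] / [2, 5]
  Insert 1 (step 6): P = [1, 4, 9] / [2, 6] / [3];  Q = [1, 3, 4] / [2, 5] / [6]
  Insert 7 (step 7): P = [1, 4, 7] / [2, 6, 9] / [3];  Q = [1, 3, 4] / [2, 5, 7] / [6]
  Insert 5 (step 8): P = [1, 4, 5] / [2, 6, 7] / [3, 9];  Q = [1, 3, 4] / [2, 5, 7] / [6, 8]
  Insert 8 (step 9): P = [1, 4, 5, 8] / [2, 6, 7] / [3, 9];  Q = [1, 3, 4, 9] / [2, 5, 7] / [6, 8]
Final shape: (4, 3, 2).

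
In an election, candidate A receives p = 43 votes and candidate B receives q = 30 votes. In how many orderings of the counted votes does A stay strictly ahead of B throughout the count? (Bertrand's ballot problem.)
Strict-lead orderings = 49674383671015111008

Total orderings of the 73 votes with 43 for A: C(73, 43) = 278940769844931007968. By the Bertrand ballot formula (Cycle Lemma / reflection principle), the number of orderings in which A is strictly ahead of B throughout is (p − q)/(p + q) · C(p + q, p) = (43 − 30)/(43 + 30) · 278940769844931007968 = 49674383671015111008.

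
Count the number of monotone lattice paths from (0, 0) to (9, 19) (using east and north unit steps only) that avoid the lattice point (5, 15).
Number of paths = 5821620

Total paths from (0, 0) to (9, 19): C(28, 9) = 6906900. Paths through (5, 15): (paths (0, 0) → (5, 15)) × (paths (5, 15) → (9, 19)) = C(20, 5) · C(8, 4) = 15504 · 70 = 1085280. Avoidance count = 6906900 − 1085280 = 5821620.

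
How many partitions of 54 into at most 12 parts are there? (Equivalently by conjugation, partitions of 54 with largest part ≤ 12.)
p(54, parts ≤ 12) = 163540

Use the recurrence p(n, m) = p(n, m−1) + p(n−m, m): either the largest part is < m (count p(n, m−1)) or the largest part is exactly m (remove one copy of m, count p(n−m, m)). With p(0, ·) = 1 this gives p(54, parts ≤ 12) = 163540. (By conjugating Young diagrams, this also counts partitions of 54 into at most 12 parts.)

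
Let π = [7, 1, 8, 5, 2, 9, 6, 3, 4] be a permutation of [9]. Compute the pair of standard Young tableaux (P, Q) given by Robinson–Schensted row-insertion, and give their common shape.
P = [1, 2, 3, 4] / [5, 6, 9] / [7, 8];  Q = [1, 3, 6, 9] / [2, 4, 7] / [5, 8];  common shape = (4, 3, 2)

Row-insert the values π_1, π_2, … into P one at a time, bumping the leftmost entry strictly greater than the inserted value down to the next row. The recording tableau Q records, in position (i, j), the step at which that cell was added to P.
  Insert 7 (step 1): P = [7];  Q = [1]
  Insert 1 (step 2): P = [1] / [7];  Q = [1] / [2]
  Insert 8 (step 3): P = [1, 8] / [7];  Q = [1, 3] / [2]
  Insert 5 (step 4): P = [1, 5] / [7, 8];  Q = [1, 3] / [2, 4]
  Insert 2 (step 5): P = [1, 2] / [5, 8] / [7];  Q = [1, 3] / [2, 4] / [5]
  Insert 9 (step 6): P = [1, 2, 9] / [5, 8] / [7];  Q = [1, 3, 6] / [2, 4] / [5]
  Insert 6 (step 7): P = [1, 2, 6] / [5, 8, 9] / [7];  Q = [1, 3, 6] / [2, 4, 7] / [5]
  Insert 3 (step 8): P = [1, 2, 3] / [5, 6, 9] / [7, 8];  Q = [1, 3, 6] / [2, 4, 7] / [5, 8]
  Insert 4 (step 9): P = [1, 2, 3, 4] / [5, 6, 9] / [7, 8];  Q = [1, 3, 6, 9] / [2, 4, 7] / [5, 8]
Final shape: (4, 3, 2).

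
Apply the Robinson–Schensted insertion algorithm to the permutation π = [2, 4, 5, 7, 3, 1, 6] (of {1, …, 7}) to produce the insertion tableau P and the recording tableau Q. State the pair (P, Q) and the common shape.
P = [1, 3, 5, 6] / [2, 7] / [4];  Q = [1, 2, 3, 4] / [5, 7] / [6];  common shape = (4, 2, 1)

Row-insert the values π_1, π_2, … into P one at a time, bumping the leftmost entry strictly greater than the inserted value down to the next row. The recording tableau Q records, in position (i, j), the step at which that cell was added to P.
  Insert 2 (step 1): P = [2];  Q = [1]
  Insert 4 (step 2): P = [2, 4];  Q = [1, 2]
  Insert 5 (step 3): P = [2, 4, 5];  Q = [1, 2, 3]
  Insert 7 (step 4): P = [2, 4, 5, 7];  Q = [1, 2, 3, 4]
  Insert 3 (step 5): P = [2, 3, 5, 7] / [4];  Q = [1, 2, 3, 4] / [5]
  Insert 1 (step 6): P = [1, 3, 5, 7] / [2] / [4];  Q = [1, 2, 3, 4] / [5] / [6]
  Insert 6 (step 7): P = [1, 3, 5, 6] / [2, 7] / [4];  Q = [1, 2, 3, 4] / [5, 7] / [6]
Final shape: (4, 2, 1).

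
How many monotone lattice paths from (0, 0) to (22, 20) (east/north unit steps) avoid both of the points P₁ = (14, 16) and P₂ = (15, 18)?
Number of paths = 420175332675

Inclusion–exclusion. Total paths: C(42, 22) = 513791607420. Through P₁: C(30, 14)·C(12, 8) = 71984224125. Through P₂: C(33, 15)·C(9, 7) = 37337699520. Since P₁ is strictly southwest of P₂, a monotone path through both must visit P₁ then P₂; paths through both = C(30, 14)·C(3, 1)·C(9, 7) = 15705648900. Avoid both = 513791607420 − 71984224125 − 37337699520 + 15705648900 = 420175332675.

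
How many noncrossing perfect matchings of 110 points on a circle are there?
C_55 = 1759414616608818870992479875972

These noncrossing handshakes are counted by the Catalan number C_n = (1/(n + 1)) · C(2n, n). For n = 55: C_55 = (1/56) · C(110, 55) = 98527218530093856775578873054432/56 = 1759414616608818870992479875972.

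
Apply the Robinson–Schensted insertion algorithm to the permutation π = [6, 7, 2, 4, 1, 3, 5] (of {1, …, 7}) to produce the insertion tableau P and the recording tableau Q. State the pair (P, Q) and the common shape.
P = [1, 3, 5] / [2, 4] / [6, 7];  Q = [1, 2, 7] / [3, 4] / [5, 6];  common shape = (3, 2, 2)

Row-insert the values π_1, π_2, … into P one at a time, bumping the leftmost entry strictly greater than the inserted value down to the next row. The recording tableau Q records, in position (i, j), the step at which that cell was added to P.
  Insert 6 (step 1): P = [6];  Q = [1]
  Insert 7 (step 2): P = [6, 7];  Q = [1, 2]
  Insert 2 (step 3): P = [2, 7] / [6];  Q = [1, 2] / [3]
  Insert 4 (step 4): P = [2, 4] / [6, 7];  Q = [1, 2] / [3, 4]
  Insert 1 (step 5): P = [1, 4] / [2, 7] / [6];  Q = [1, 2] / [3, 4] / [5]
  Insert 3 (step 6): P = [1, 3] / [2, 4] / [6, 7];  Q = [1, 2] / [3, 4] / [5, 6]
  Insert 5 (step 7): P = [1, 3, 5] / [2, 4] / [6, 7];  Q = [1, 2, 7] / [3, 4] / [5, 6]
Final shape: (3, 2, 2).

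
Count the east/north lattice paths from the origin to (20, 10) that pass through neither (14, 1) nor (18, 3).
Number of paths = 29930160

Inclusion–exclusion. Total paths: C(30, 20) = 30045015. Through P₁: C(15, 14)·C(15, 6) = 75075. Through P₂: C(21, 18)·C(9, 2) = 47880. Since P₁ is strictly southwest of P₂, a monotone path through both must visit P₁ then P₂; paths through both = C(15, 14)·C(6, 4)·C(9, 2) = 8100. Avoid both = 30045015 − 75075 − 47880 + 8100 = 29930160.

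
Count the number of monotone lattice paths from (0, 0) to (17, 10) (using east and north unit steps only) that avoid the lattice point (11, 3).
Number of paths = 7811661

Total paths from (0, 0) to (17, 10): C(27, 17) = 8436285. Paths through (11, 3): (paths (0, 0) → (11, 3)) × (paths (11, 3) → (17, 10)) = C(14, 11) · C(13, 6) = 364 · 1716 = 624624. Avoidance count = 8436285 − 624624 = 7811661.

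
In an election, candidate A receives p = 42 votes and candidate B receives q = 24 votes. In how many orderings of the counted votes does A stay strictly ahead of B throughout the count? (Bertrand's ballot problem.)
Strict-lead orderings = 170301657026428200

Total orderings of the 66 votes with 42 for A: C(66, 42) = 624439409096903400. By the Bertrand ballot formula (Cycle Lemma / reflection principle), the number of orderings in which A is strictly ahead of B throughout is (p − q)/(p + q) · C(p + q, p) = (42 − 24)/(42 + 24) · 624439409096903400 = 170301657026428200.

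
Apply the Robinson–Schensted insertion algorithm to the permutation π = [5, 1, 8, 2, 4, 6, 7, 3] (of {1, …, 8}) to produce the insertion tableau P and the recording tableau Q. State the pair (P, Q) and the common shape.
P = [1, 2, 3, 6, 7] / [4, 8] / [5];  Q = [1, 3, 5, 6, 7] / [2, 4] / [8];  common shape = (5, 2, 1)

Row-insert the values π_1, π_2, … into P one at a time, bumping the leftmost entry strictly greater than the inserted value down to the next row. The recording tableau Q records, in position (i, j), the step at which that cell was added to P.
  Insert 5 (step 1): P = [5];  Q = [1]
  Insert 1 (step 2): P = [1] / [5];  Q = [1] / [2]
  Insert 8 (step 3): P = [1, 8] / [5];  Q = [1, 3] / [2]
  Insert 2 (step 4): P = [1, 2] / [5, 8];  Q = [1, 3] / [2, 4]
  Insert 4 (step 5): P = [1, 2, 4] / [5, 8];  Q = [1, 3, 5] / [2, 4]
  Insert 6 (step 6): P = [1, 2, 4, 6] / [5, 8];  Q = [1, 3, 5, 6] / [2, 4]
  Insert 7 (step 7): P = [1, 2, 4, 6, 7] / [5, 8];  Q = [1, 3, 5, 6, 7] / [2, 4]
  Insert 3 (step 8): P = [1, 2, 3, 6, 7] / [4, 8] / [5];  Q = [1, 3, 5, 6, 7] / [2, 4] / [8]
Final shape: (5, 2, 1).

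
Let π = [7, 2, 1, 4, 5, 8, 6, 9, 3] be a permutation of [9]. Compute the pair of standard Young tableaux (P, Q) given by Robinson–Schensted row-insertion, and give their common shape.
P = [1, 3, 5, 6, 9] / [2, 4] / [7, 8];  Q = [1, 4, 5, 6, 8] / [2, 7] / [3, 9];  common shape = (5, 2, 2)

Row-insert the values π_1, π_2, … into P one at a time, bumping the leftmost entry strictly greater than the inserted value down to the next row. The recording tableau Q records, in position (i, j), the step at which that cell was added to P.
  Insert 7 (step 1): P = [7];  Q = [1]
  Insert 2 (step 2): P = [2] / [7];  Q = [1] / [2]
  Insert 1 (step 3): P = [1] / [2] / [7];  Q = [1] / [2] / [3]
  Insert 4 (step 4): P = [1, 4] / [2] / [7];  Q = [1, 4] / [2] / [3]
  Insert 5 (step 5): P = [1, 4, 5] / [2] / [7];  Q = [1, 4, 5] / [2] / [3]
  Insert 8 (step 6): P = [1, 4, 5, 8] / [2] / [7];  Q = [1, 4, 5, 6] / [2] / [3]
  Insert 6 (step 7): P = [1, 4, 5, 6] / [2, 8] / [7];  Q = [1, 4, 5, 6] / [2, 7] / [3]
  Insert 9 (step 8): P = [1, 4, 5, 6, 9] / [2, 8] / [7];  Q = [1, 4, 5, 6, 8] / [2, 7] / [3]
  Insert 3 (step 9): P = [1, 3, 5, 6, 9] / [2, 4] / [7, 8];  Q = [1, 4, 5, 6, 8] / [2, 7] / [3, 9]
Final shape: (5, 2, 2).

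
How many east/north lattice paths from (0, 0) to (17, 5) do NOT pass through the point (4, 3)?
Number of paths = 22659

Total paths from (0, 0) to (17, 5): C(22, 17) = 26334. Paths through (4, 3): (paths (0, 0) → (4, 3)) × (paths (4, 3) → (17, 5)) = C(7, 4) · C(15, 13) = 35 · 105 = 3675. Avoidance count = 26334 − 3675 = 22659.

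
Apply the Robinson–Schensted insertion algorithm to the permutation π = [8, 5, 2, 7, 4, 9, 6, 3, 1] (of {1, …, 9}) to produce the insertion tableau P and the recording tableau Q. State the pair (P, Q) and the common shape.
P = [1, 3, 6] / [2, 7, 9] / [4] / [5] / [8];  Q = [1, 4, 6] / [2, 5, 7] / [3] / [8] / [9];  common shape = (3, 3, 1, 1, 1)

Row-insert the values π_1, π_2, … into P one at a time, bumping the leftmost entry strictly greater than the inserted value down to the next row. The recording tableau Q records, in position (i, j), the step at which that cell was added to P.
  Insert 8 (step 1): P = [8];  Q = [1]
  Insert 5 (step 2): P = [5] / [8];  Q = [1] / [2]
  Insert 2 (step 3): P = [2] / [5] / [8];  Q = [1] / [2] / [3]
  Insert 7 (step 4): P = [2, 7] / [5] / [8];  Q = [1, 4] / [2] / [3]
  Insert 4 (step 5): P = [2, 4] / [5, 7] / [8];  Q = [1, 4] / [2, 5] / [3]
  Insert 9 (step 6): P = [2, 4, 9] / [5, 7] / [8];  Q = [1, 4, 6] / [2, 5] / [3]
  Insert 6 (step 7): P = [2, 4, 6] / [5, 7, 9] / [8];  Q = [1, 4, 6] / [2, 5, 7] / [3]
  Insert 3 (step 8): P = [2, 3, 6] / [4, 7, 9] / [5] / [8];  Q = [1, 4, 6] / [2, 5, 7] / [3] / [8]
  Insert 1 (step 9): P = [1, 3, 6] / [2, 7, 9] / [4] / [5] / [8];  Q = [1, 4, 6] / [2, 5, 7] / [3] / [8] / [9]
Final shape: (3, 3, 1, 1, 1).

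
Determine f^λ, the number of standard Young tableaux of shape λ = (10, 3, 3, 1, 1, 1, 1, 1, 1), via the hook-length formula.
# SYT of shape (10, 3, 3, 1, 1, 1, 1, 1, 1) = 144848704

Hook-length formula: f^λ = n! / Π hook(c), product over all cells c of the Young diagram. For λ = (10, 3, 3, 1, 1, 1, 1, 1, 1), n = 22 boxes. Hook lengths by row (left-to-right, top-to-bottom): [18, 11, 10, 7, 6, 5, 4, 3, 2, 1]; [10, 3, 2]; [9, 2, 1]; [6]; [5]; [4]; [3]; [2]; [1]. Product of hooks = 7759825920000. So f^λ = 22! / 7759825920000 = 1124000727777607680000 / 7759825920000 = 144848704.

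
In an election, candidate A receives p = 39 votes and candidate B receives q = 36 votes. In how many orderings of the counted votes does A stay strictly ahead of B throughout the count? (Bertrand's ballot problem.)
Strict-lead orderings = 130783058462384959036

Total orderings of the 75 votes with 39 for A: C(75, 39) = 3269576461559623975900. By the Bertrand ballot formula (Cycle Lemma / reflection principle), the number of orderings in which A is strictly ahead of B throughout is (p − q)/(p + q) · C(p + q, p) = (39 − 36)/(39 + 36) · 3269576461559623975900 = 130783058462384959036.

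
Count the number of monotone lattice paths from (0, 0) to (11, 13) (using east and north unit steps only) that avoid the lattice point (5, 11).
Number of paths = 2373840

Total paths from (0, 0) to (11, 13): C(24, 11) = 2496144. Paths through (5, 11): (paths (0, 0) → (5, 11)) × (paths (5, 11) → (11, 13)) = C(16, 5) · C(8, 6) = 4368 · 28 = 122304. Avoidance count = 2496144 − 122304 = 2373840.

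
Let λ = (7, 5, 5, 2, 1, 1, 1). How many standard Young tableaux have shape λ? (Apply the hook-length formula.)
# SYT of shape (7, 5, 5, 2, 1, 1, 1) = 1961028608

Hook-length formula: f^λ = n! / Π hook(c), product over all cells c of the Young diagram. For λ = (7, 5, 5, 2, 1, 1, 1), n = 22 boxes. Hook lengths by row (left-to-right, top-to-bottom): [13, 9, 7, 6, 5, 2, 1]; [10, 6, 4, 3, 2]; [9, 5, 3, 2, 1]; [5, 1]; [3]; [2]; [1]. Product of hooks = 573168960000. So f^λ = 22! / 573168960000 = 1124000727777607680000 / 573168960000 = 1961028608.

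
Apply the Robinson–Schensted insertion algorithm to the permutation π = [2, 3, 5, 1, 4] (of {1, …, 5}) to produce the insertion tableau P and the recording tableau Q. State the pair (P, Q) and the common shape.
P = [1, 3, 4] / [2, 5];  Q = [1, 2, 3] / [4, 5];  common shape = (3, 2)

Row-insert the values π_1, π_2, … into P one at a time, bumping the leftmost entry strictly greater than the inserted value down to the next row. The recording tableau Q records, in position (i, j), the step at which that cell was added to P.
  Insert 2 (step 1): P = [2];  Q = [1]
  Insert 3 (step 2): P = [2, 3];  Q = [1, 2]
  Insert 5 (step 3): P = [2, 3, 5];  Q = [1, 2, 3]
  Insert 1 (step 4): P = [1, 3, 5] / [2];  Q = [1, 2, 3] / [4]
  Insert 4 (step 5): P = [1, 3, 4] / [2, 5];  Q = [1, 2, 3] / [4, 5]
Final shape: (3, 2).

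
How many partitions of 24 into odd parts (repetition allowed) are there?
p_odd(24) = 122

Enumerate partitions using only odd parts via the recurrence o(n, m) = o(n, m−2) + o(n−m, m) over odd m, starting from the largest odd part ≤ n. This gives p_odd(24) = 122. (Euler's theorem: equals the count of distinct-part partitions.)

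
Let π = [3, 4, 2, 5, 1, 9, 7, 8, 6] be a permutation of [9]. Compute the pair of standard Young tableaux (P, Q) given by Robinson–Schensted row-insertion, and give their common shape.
P = [1, 4, 5, 6, 8] / [2, 7] / [3, 9];  Q = [1, 2, 4, 6, 8] / [3, 7] / [5, 9];  common shape = (5, 2, 2)

Row-insert the values π_1, π_2, … into P one at a time, bumping the leftmost entry strictly greater than the inserted value down to the next row. The recording tableau Q records, in position (i, j), the step at which that cell was added to P.
  Insert 3 (step 1): P = [3];  Q = [1]
  Insert 4 (step 2): P = [3, 4];  Q = [1, 2]
  Insert 2 (step 3): P = [2, 4] / [3];  Q = [1, 2] / [3]
  Insert 5 (step 4): P = [2, 4, 5] / [3];  Q = [1, 2, 4] / [3]
  Insert 1 (step 5): P = [1, 4, 5] / [2] / [3];  Q = [1, 2, 4] / [3] / [5]
  Insert 9 (step 6): P = [1, 4, 5, 9] / [2] / [3];  Q = [1, 2, 4, 6] / [3] / [5]
  Insert 7 (step 7): P = [1, 4, 5, 7] / [2, 9] / [3];  Q = [1, 2, 4, 6] / [3, 7] / [5]
  Insert 8 (step 8): P = [1, 4, 5, 7, 8] / [2, 9] / [3];  Q = [1, 2, 4, 6, 8] / [3, 7] / [5]
  Insert 6 (step 9): P = [1, 4, 5, 6, 8] / [2, 7] / [3, 9];  Q = [1, 2, 4, 6, 8] / [3, 7] / [5, 9]
Final shape: (5, 2, 2).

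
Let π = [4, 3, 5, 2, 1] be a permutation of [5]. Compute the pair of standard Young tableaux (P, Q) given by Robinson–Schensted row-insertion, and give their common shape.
P = [1, 5] / [2] / [3] / [4];  Q = [1, 3] / [2] / [4] / [5];  common shape = (2, 1, 1, 1)

Row-insert the values π_1, π_2, … into P one at a time, bumping the leftmost entry strictly greater than the inserted value down to the next row. The recording tableau Q records, in position (i, j), the step at which that cell was added to P.
  Insert 4 (step 1): P = [4];  Q = [1]
  Insert 3 (step 2): P = [3] / [4];  Q = [1] / [2]
  Insert 5 (step 3): P = [3, 5] / [4];  Q = [1, 3] / [2]
  Insert 2 (step 4): P = [2, 5] / [3] / [4];  Q = [1, 3] / [2] / [4]
  Insert 1 (step 5): P = [1, 5] / [2] / [3] / [4];  Q = [1, 3] / [2] / [4] / [5]
Final shape: (2, 1, 1, 1).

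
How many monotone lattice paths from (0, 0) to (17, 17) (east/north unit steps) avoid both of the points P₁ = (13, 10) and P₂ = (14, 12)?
Number of paths = 1607436328

Inclusion–exclusion. Total paths: C(34, 17) = 2333606220. Through P₁: C(23, 13)·C(11, 4) = 377541780. Through P₂: C(26, 14)·C(8, 3) = 540831200. Since P₁ is strictly southwest of P₂, a monotone path through both must visit P₁ then P₂; paths through both = C(23, 13)·C(3, 1)·C(8, 3) = 192203088. Avoid both = 2333606220 − 377541780 − 540831200 + 192203088 = 1607436328.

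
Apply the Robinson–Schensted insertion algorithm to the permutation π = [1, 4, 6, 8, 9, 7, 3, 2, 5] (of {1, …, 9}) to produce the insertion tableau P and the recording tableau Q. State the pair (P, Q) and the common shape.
P = [1, 2, 5, 7, 9] / [3, 6] / [4] / [8];  Q = [1, 2, 3, 4, 5] / [6, 9] / [7] / [8];  common shape = (5, 2, 1, 1)

Row-insert the values π_1, π_2, … into P one at a time, bumping the leftmost entry strictly greater than the inserted value down to the next row. The recording tableau Q records, in position (i, j), the step at which that cell was added to P.
  Insert 1 (step 1): P = [1];  Q = [1]
  Insert 4 (step 2): P = [1, 4];  Q = [1, 2]
  Insert 6 (step 3): P = [1, 4, 6];  Q = [1, 2, 3]
  Insert 8 (step 4): P = [1, 4, 6, 8];  Q = [1, 2, 3, 4]
  Insert 9 (step 5): P = [1, 4, 6, 8, 9];  Q = [1, 2, 3, 4, 5]
  Insert 7 (step 6): P = [1, 4, 6, 7, 9] / [8];  Q = [1, 2, 3, 4, 5] / [6]
  Insert 3 (step 7): P = [1, 3, 6, 7, 9] / [4] / [8];  Q = [1, 2, 3, 4, 5] / [6] / [7]
  Insert 2 (step 8): P = [1, 2, 6, 7, 9] / [3] / [4] / [8];  Q = [1, 2, 3, 4, 5] / [6] / [7] / [8]
  Insert 5 (step 9): P = [1, 2, 5, 7, 9] / [3, 6] / [4] / [8];  Q = [1, 2, 3, 4, 5] / [6, 9] / [7] / [8]
Final shape: (5, 2, 1, 1).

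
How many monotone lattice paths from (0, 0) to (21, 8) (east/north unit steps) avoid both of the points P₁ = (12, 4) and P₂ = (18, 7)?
Number of paths = 1679565

Inclusion–exclusion. Total paths: C(29, 21) = 4292145. Through P₁: C(16, 12)·C(13, 9) = 1301300. Through P₂: C(25, 18)·C(4, 3) = 1922800. Since P₁ is strictly southwest of P₂, a monotone path through both must visit P₁ then P₂; paths through both = C(16, 12)·C(9, 6)·C(4, 3) = 611520. Avoid both = 4292145 − 1301300 − 1922800 + 611520 = 1679565.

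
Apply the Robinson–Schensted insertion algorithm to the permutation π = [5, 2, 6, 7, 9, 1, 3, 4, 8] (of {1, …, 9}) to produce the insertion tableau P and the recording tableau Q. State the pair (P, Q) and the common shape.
P = [1, 3, 4, 8] / [2, 6, 7, 9] / [5];  Q = [1, 3, 4, 5] / [2, 7, 8, 9] / [6];  common shape = (4, 4, 1)

Row-insert the values π_1, π_2, … into P one at a time, bumping the leftmost entry strictly greater than the inserted value down to the next row. The recording tableau Q records, in position (i, j), the step at which that cell was added to P.
  Insert 5 (step 1): P = [5];  Q = [1]
  Insert 2 (step 2): P = [2] / [5];  Q = [1] / [2]
  Insert 6 (step 3): P = [2, 6] / [5];  Q = [1, 3] / [2]
  Insert 7 (step 4): P = [2, 6, 7] / [5];  Q = [1, 3, 4] / [2]
  Insert 9 (step 5): P = [2, 6, 7, 9] / [5];  Q = [1, 3, 4, 5] / [2]
  Insert 1 (step 6): P = [1, 6, 7, 9] / [2] / [5];  Q = [1, 3, 4, 5] / [2] / [6]
  Insert 3 (step 7): P = [1, 3, 7, 9] / [2, 6] / [5];  Q = [1, 3, 4, 5] / [2, 7] / [6]
  Insert 4 (step 8): P = [1, 3, 4, 9] / [2, 6, 7] / [5];  Q = [1, 3, 4, 5] / [2, 7, 8] / [6]
  Insert 8 (step 9): P = [1, 3, 4, 8] / [2, 6, 7, 9] / [5];  Q = [1, 3, 4, 5] / [2, 7, 8, 9] / [6]
Final shape: (4, 4, 1).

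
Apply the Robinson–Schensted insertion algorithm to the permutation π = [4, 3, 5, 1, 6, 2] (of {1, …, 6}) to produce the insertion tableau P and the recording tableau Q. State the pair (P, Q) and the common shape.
P = [1, 2, 6] / [3, 5] / [4];  Q = [1, 3, 5] / [2, 6] / [4];  common shape = (3, 2, 1)

Row-insert the values π_1, π_2, … into P one at a time, bumping the leftmost entry strictly greater than the inserted value down to the next row. The recording tableau Q records, in position (i, j), the step at which that cell was added to P.
  Insert 4 (step 1): P = [4];  Q = [1]
  Insert 3 (step 2): P = [3] / [4];  Q = [1] / [2]
  Insert 5 (step 3): P = [3, 5] / [4];  Q = [1, 3] / [2]
  Insert 1 (step 4): P = [1, 5] / [3] / [4];  Q = [1, 3] / [2] / [4]
  Insert 6 (step 5): P = [1, 5, 6] / [3] / [4];  Q = [1, 3, 5] / [2] / [4]
  Insert 2 (step 6): P = [1, 2, 6] / [3, 5] / [4];  Q = [1, 3, 5] / [2, 6] / [4]
Final shape: (3, 2, 1).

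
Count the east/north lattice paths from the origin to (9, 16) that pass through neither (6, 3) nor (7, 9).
Number of paths = 1605263

Inclusion–exclusion. Total paths: C(25, 9) = 2042975. Through P₁: C(9, 6)·C(16, 3) = 47040. Through P₂: C(16, 7)·C(9, 2) = 411840. Since P₁ is strictly southwest of P₂, a monotone path through both must visit P₁ then P₂; paths through both = C(9, 6)·C(7, 1)·C(9, 2) = 21168. Avoid both = 2042975 − 47040 − 411840 + 21168 = 1605263.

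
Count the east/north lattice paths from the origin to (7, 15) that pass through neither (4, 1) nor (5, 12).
Number of paths = 105864

Inclusion–exclusion. Total paths: C(22, 7) = 170544. Through P₁: C(5, 4)·C(17, 3) = 3400. Through P₂: C(17, 5)·C(5, 2) = 61880. Since P₁ is strictly southwest of P₂, a monotone path through both must visit P₁ then P₂; paths through both = C(5, 4)·C(12, 1)·C(5, 2) = 600. Avoid both = 170544 − 3400 − 61880 + 600 = 105864.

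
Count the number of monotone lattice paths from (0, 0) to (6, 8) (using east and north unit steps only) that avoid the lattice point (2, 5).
Number of paths = 2268

Total paths from (0, 0) to (6, 8): C(14, 6) = 3003. Paths through (2, 5): (paths (0, 0) → (2, 5)) × (paths (2, 5) → (6, 8)) = C(7, 2) · C(7, 4) = 21 · 35 = 735. Avoidance count = 3003 − 735 = 2268.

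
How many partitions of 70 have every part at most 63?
p(70, parts ≤ 63) = 4087938

Use the recurrence p(n, m) = p(n, m−1) + p(n−m, m): either the largest part is < m (count p(n, m−1)) or the largest part is exactly m (remove one copy of m, count p(n−m, m)). With p(0, ·) = 1 this gives p(70, parts ≤ 63) = 4087938. (By conjugating Young diagrams, this also counts partitions of 70 into at most 63 parts.)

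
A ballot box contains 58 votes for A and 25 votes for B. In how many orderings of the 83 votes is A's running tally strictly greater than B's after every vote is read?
Strict-lead orderings = 430252366204292685768

Total orderings of the 83 votes with 58 for A: C(83, 58) = 1082149890756251300568. By the Bertrand ballot formula (Cycle Lemma / reflection principle), the number of orderings in which A is strictly ahead of B throughout is (p − q)/(p + q) · C(p + q, p) = (58 − 25)/(58 + 25) · 1082149890756251300568 = 430252366204292685768.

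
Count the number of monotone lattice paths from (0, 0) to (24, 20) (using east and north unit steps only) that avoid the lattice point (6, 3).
Number of paths = 1379883667470

Total paths from (0, 0) to (24, 20): C(44, 24) = 1761039350070. Paths through (6, 3): (paths (0, 0) → (6, 3)) × (paths (6, 3) → (24, 20)) = C(9, 6) · C(35, 18) = 84 · 4537567650 = 381155682600. Avoidance count = 1761039350070 − 381155682600 = 1379883667470.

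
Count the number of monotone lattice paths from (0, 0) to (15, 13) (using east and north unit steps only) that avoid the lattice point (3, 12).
Number of paths = 37436245

Total paths from (0, 0) to (15, 13): C(28, 15) = 37442160. Paths through (3, 12): (paths (0, 0) → (3, 12)) × (paths (3, 12) → (15, 13)) = C(15, 3) · C(13, 12) = 455 · 13 = 5915. Avoidance count = 37442160 − 5915 = 37436245.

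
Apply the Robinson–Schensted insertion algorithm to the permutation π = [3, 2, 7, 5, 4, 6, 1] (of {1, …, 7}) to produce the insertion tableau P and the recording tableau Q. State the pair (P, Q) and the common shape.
P = [1, 4, 6] / [2, 5] / [3] / [7];  Q = [1, 3, 6] / [2, 4] / [5] / [7];  common shape = (3, 2, 1, 1)

Row-insert the values π_1, π_2, … into P one at a time, bumping the leftmost entry strictly greater than the inserted value down to the next row. The recording tableau Q records, in position (i, j), the step at which that cell was added to P.
  Insert 3 (step 1): P = [3];  Q = [1]
  Insert 2 (step 2): P = [2] / [3];  Q = [1] / [2]
  Insert 7 (step 3): P = [2, 7] / [3];  Q = [1, 3] / [2]
  Insert 5 (step 4): P = [2, 5] / [3, 7];  Q = [1, 3] / [2, 4]
  Insert 4 (step 5): P = [2, 4] / [3, 5] / [7];  Q = [1, 3] / [2, 4] / [5]
  Insert 6 (step 6): P = [2, 4, 6] / [3, 5] / [7];  Q = [1, 3, 6] / [2, 4] / [5]
  Insert 1 (step 7): P = [1, 4, 6] / [2, 5] / [3] / [7];  Q = [1, 3, 6] / [2, 4] / [5] / [7]
Final shape: (3, 2, 1, 1).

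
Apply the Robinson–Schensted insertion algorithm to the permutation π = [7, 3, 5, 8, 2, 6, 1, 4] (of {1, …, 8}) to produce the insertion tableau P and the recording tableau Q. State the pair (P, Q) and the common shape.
P = [1, 4, 6] / [2, 5] / [3, 8] / [7];  Q = [1, 3, 4] / [2, 6] / [5, 8] / [7];  common shape = (3, 2, 2, 1)

Row-insert the values π_1, π_2, … into P one at a time, bumping the leftmost entry strictly greater than the inserted value down to the next row. The recording tableau Q records, in position (i, j), the step at which that cell was added to P.
  Insert 7 (step 1): P = [7];  Q = [1]
  Insert 3 (step 2): P = [3] / [7];  Q = [1] / [2]
  Insert 5 (step 3): P = [3, 5] / [7];  Q = [1, 3] / [2]
  Insert 8 (step 4): P = [3, 5, 8] / [7];  Q = [1, 3, 4] / [2]
  Insert 2 (step 5): P = [2, 5, 8] / [3] / [7];  Q = [1, 3, 4] / [2] / [5]
  Insert 6 (step 6): P = [2, 5, 6] / [3, 8] / [7];  Q = [1, 3, 4] / [2, 6] / [5]
  Insert 1 (step 7): P = [1, 5, 6] / [2, 8] / [3] / [7];  Q = [1, 3, 4] / [2, 6] / [5] / [7]
  Insert 4 (step 8): P = [1, 4, 6] / [2, 5] / [3, 8] / [7];  Q = [1, 3, 4] / [2, 6] / [5, 8] / [7]
Final shape: (3, 2, 2, 1).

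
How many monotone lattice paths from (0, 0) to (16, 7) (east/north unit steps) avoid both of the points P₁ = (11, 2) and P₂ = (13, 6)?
Number of paths = 121653

Inclusion–exclusion. Total paths: C(23, 16) = 245157. Through P₁: C(13, 11)·C(10, 5) = 19656. Through P₂: C(19, 13)·C(4, 3) = 108528. Since P₁ is strictly southwest of P₂, a monotone path through both must visit P₁ then P₂; paths through both = C(13, 11)·C(6, 2)·C(4, 3) = 4680. Avoid both = 245157 − 19656 − 108528 + 4680 = 121653.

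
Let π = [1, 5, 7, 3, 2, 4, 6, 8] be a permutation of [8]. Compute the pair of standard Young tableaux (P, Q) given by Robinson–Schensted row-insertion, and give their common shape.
P = [1, 2, 4, 6, 8] / [3, 7] / [5];  Q = [1, 2, 3, 7, 8] / [4, 6] / [5];  common shape = (5, 2, 1)

Row-insert the values π_1, π_2, … into P one at a time, bumping the leftmost entry strictly greater than the inserted value down to the next row. The recording tableau Q records, in position (i, j), the step at which that cell was added to P.
  Insert 1 (step 1): P = [1];  Q = [1]
  Insert 5 (step 2): P = [1, 5];  Q = [1, 2]
  Insert 7 (step 3): P = [1, 5, 7];  Q = [1, 2, 3]
  Insert 3 (step 4): P = [1, 3, 7] / [5];  Q = [1, 2, 3] / [4]
  Insert 2 (step 5): P = [1, 2, 7] / [3] / [5];  Q = [1, 2, 3] / [4] / [5]
  Insert 4 (step 6): P = [1, 2, 4] / [3, 7] / [5];  Q = [1, 2, 3] / [4, 6] / [5]
  Insert 6 (step 7): P = [1, 2, 4, 6] / [3, 7] / [5];  Q = [1, 2, 3, 7] / [4, 6] / [5]
  Insert 8 (step 8): P = [1, 2, 4, 6, 8] / [3, 7] / [5];  Q = [1, 2, 3, 7, 8] / [4, 6] / [5]
Final shape: (5, 2, 1).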